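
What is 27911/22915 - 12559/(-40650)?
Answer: 284474327/186298950 ≈ 1.5270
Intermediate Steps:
27911/22915 - 12559/(-40650) = 27911*(1/22915) - 12559*(-1/40650) = 27911/22915 + 12559/40650 = 284474327/186298950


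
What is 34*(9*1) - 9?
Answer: 297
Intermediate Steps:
34*(9*1) - 9 = 34*9 - 9 = 306 - 9 = 297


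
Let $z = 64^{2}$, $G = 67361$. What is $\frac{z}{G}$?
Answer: $\frac{4096}{67361} \approx 0.060807$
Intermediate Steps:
$z = 4096$
$\frac{z}{G} = \frac{4096}{67361}$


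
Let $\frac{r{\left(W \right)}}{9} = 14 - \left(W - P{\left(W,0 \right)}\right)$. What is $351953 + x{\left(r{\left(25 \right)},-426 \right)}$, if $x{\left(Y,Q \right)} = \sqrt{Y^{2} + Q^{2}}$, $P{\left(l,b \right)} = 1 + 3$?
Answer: $351953 + 3 \sqrt{20605} \approx 3.5238 \cdot 10^{5}$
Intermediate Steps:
$P{\left(l,b \right)} = 4$
$r{\left(W \right)} = 162 - 9 W$ ($r{\left(W \right)} = 9 \left(14 - \left(W - 4\right)\right) = 9 \left(14 - \left(-4 + W\right)\right) = 9 \left(18 - W\right) = 162 - 9 W$)
$x{\left(Y,Q \right)} = \sqrt{Q^{2} + Y^{2}}$
$351953 + x{\left(r{\left(25 \right)},-426 \right)} = 351953 + \sqrt{\left(-426\right)^{2} + \left(162 - 225\right)^{2}} = 351953 + \sqrt{181476 + \left(162 - 225\right)^{2}} = 351953 + \sqrt{181476 + \left(-63\right)^{2}} = 351953 + \sqrt{181476 + 3969} = 351953 + \sqrt{185445} = 351953 + 3 \sqrt{20605}$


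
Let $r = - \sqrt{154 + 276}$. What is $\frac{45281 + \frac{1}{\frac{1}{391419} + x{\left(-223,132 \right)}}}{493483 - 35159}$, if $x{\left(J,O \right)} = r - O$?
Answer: $\frac{58947493337135351353}{596653244643933916078} + \frac{153208833561 \sqrt{430}}{1193306489287867832156} \approx 0.098797$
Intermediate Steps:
$r = - \sqrt{430} \approx -20.736$
$x{\left(J,O \right)} = - O - \sqrt{430}$ ($x{\left(J,O \right)} = - \sqrt{430} - O = - O - \sqrt{430}$)
$\frac{45281 + \frac{1}{\frac{1}{391419} + x{\left(-223,132 \right)}}}{493483 - 35159} = \frac{45281 + \frac{1}{\frac{1}{391419} - \left(132 + \sqrt{430}\right)}}{493483 - 35159} = \frac{45281 + \frac{1}{\frac{1}{391419} - \left(132 + \sqrt{430}\right)}}{458324} = \left(45281 + \frac{1}{- \frac{51667307}{391419} - \sqrt{430}}\right) \frac{1}{458324} = \frac{45281}{458324} + \frac{1}{458324 \left(- \frac{51667307}{391419} - \sqrt{430}\right)}$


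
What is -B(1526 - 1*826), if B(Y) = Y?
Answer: -700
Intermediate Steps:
-B(1526 - 1*826) = -(1526 - 1*826) = -(1526 - 826) = -1*700 = -700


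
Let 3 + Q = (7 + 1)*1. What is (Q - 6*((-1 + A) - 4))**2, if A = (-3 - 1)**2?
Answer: 3721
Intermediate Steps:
A = 16 (A = (-4)**2 = 16)
Q = 5 (Q = -3 + (7 + 1)*1 = -3 + 8*1 = -3 + 8 = 5)
(Q - 6*((-1 + A) - 4))**2 = (5 - 6*((-1 + 16) - 4))**2 = (5 - 6*(15 - 4))**2 = (5 - 6*11)**2 = (5 - 66)**2 = (-61)**2 = 3721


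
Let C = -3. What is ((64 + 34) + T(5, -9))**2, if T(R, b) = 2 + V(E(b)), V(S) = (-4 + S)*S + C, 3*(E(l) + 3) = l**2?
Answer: 332929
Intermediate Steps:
E(l) = -3 + l**2/3
V(S) = -3 + S*(-4 + S) (V(S) = (-4 + S)*S - 3 = S*(-4 + S) - 3 = -3 + S*(-4 + S))
T(R, b) = 11 + (-3 + b**2/3)**2 - 4*b**2/3 (T(R, b) = 2 + (-3 + (-3 + b**2/3)**2 - 4*(-3 + b**2/3)) = 2 + (-3 + (-3 + b**2/3)**2 + (12 - 4*b**2/3)) = 2 + (9 + (-3 + b**2/3)**2 - 4*b**2/3) = 11 + (-3 + b**2/3)**2 - 4*b**2/3)
((64 + 34) + T(5, -9))**2 = ((64 + 34) + (20 - 10/3*(-9)**2 + (1/9)*(-9)**4))**2 = (98 + (20 - 10/3*81 + (1/9)*6561))**2 = (98 + (20 - 270 + 729))**2 = (98 + 479)**2 = 577**2 = 332929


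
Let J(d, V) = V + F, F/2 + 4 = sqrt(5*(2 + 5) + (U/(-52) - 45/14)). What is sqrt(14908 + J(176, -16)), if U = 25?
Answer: sqrt(123254404 + 91*sqrt(1036945))/91 ≈ 122.05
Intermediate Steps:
F = -8 + sqrt(1036945)/91 (F = -8 + 2*sqrt(5*(2 + 5) + (25/(-52) - 45/14)) = -8 + 2*sqrt(5*7 + (25*(-1/52) - 45*1/14)) = -8 + 2*sqrt(35 + (-25/52 - 45/14)) = -8 + 2*sqrt(35 - 1345/364) = -8 + 2*sqrt(11395/364) = -8 + 2*(sqrt(1036945)/182) = -8 + sqrt(1036945)/91 ≈ 3.1902)
J(d, V) = -8 + V + sqrt(1036945)/91 (J(d, V) = V + (-8 + sqrt(1036945)/91) = -8 + V + sqrt(1036945)/91)
sqrt(14908 + J(176, -16)) = sqrt(14908 + (-8 - 16 + sqrt(1036945)/91)) = sqrt(14908 + (-24 + sqrt(1036945)/91)) = sqrt(14884 + sqrt(1036945)/91)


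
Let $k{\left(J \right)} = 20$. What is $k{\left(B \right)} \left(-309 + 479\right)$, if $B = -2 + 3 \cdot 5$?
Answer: $3400$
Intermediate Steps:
$B = 13$ ($B = -2 + 15 = 13$)
$k{\left(B \right)} \left(-309 + 479\right) = 20 \left(-309 + 479\right) = 20 \cdot 170 = 3400$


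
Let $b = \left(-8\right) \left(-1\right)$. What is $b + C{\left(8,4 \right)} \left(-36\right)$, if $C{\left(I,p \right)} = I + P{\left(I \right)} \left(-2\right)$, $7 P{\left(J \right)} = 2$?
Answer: $- \frac{1816}{7} \approx -259.43$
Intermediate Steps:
$b = 8$
$P{\left(J \right)} = \frac{2}{7}$ ($P{\left(J \right)} = \frac{1}{7} \cdot 2 = \frac{2}{7}$)
$C{\left(I,p \right)} = - \frac{4}{7} + I$ ($C{\left(I,p \right)} = I + \frac{2}{7} \left(-2\right) = I - \frac{4}{7} = - \frac{4}{7} + I$)
$b + C{\left(8,4 \right)} \left(-36\right) = 8 + \left(- \frac{4}{7} + 8\right) \left(-36\right) = 8 + \frac{52}{7} \left(-36\right) = 8 - \frac{1872}{7} = - \frac{1816}{7}$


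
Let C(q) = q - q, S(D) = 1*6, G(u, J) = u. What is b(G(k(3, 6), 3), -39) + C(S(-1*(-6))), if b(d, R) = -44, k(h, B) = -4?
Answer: -44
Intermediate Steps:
S(D) = 6
C(q) = 0
b(G(k(3, 6), 3), -39) + C(S(-1*(-6))) = -44 + 0 = -44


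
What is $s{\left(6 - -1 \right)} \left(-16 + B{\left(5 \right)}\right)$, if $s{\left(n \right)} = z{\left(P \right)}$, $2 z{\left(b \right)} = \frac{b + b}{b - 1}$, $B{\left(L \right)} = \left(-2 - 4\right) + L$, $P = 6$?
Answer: $- \frac{102}{5} \approx -20.4$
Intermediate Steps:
$B{\left(L \right)} = -6 + L$
$z{\left(b \right)} = \frac{b}{-1 + b}$ ($z{\left(b \right)} = \frac{\left(b + b\right) \frac{1}{b - 1}}{2} = \frac{2 b \frac{1}{-1 + b}}{2} = \frac{b}{-1 + b}$)
$s{\left(n \right)} = \frac{6}{5}$ ($s{\left(n \right)} = \frac{6}{-1 + 6} = \frac{6}{5}$)
$s{\left(6 - -1 \right)} \left(-16 + B{\left(5 \right)}\right) = \frac{6 \left(-16 + \left(-6 + 5\right)\right)}{5} = \frac{6 \left(-16 - 1\right)}{5} = \frac{6}{5} \left(-17\right) = - \frac{102}{5}$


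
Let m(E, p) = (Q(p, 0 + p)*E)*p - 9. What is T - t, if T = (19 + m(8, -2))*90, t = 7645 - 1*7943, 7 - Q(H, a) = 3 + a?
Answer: -7442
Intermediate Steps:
Q(H, a) = 4 - a (Q(H, a) = 7 - (3 + a) = 7 + (-3 - a) = 4 - a)
m(E, p) = -9 + E*p*(4 - p) (m(E, p) = ((4 - (0 + p))*E)*p - 9 = ((4 - p)*E)*p - 9 = (E*(4 - p))*p - 9 = E*p*(4 - p) - 9 = -9 + E*p*(4 - p))
t = -298 (t = 7645 - 7943 = -298)
T = -7740 (T = (19 + (-9 - 1*8*(-2)*(-4 - 2)))*90 = (19 + (-9 - 1*8*(-2)*(-6)))*90 = (19 + (-9 - 96))*90 = (19 - 105)*90 = -86*90 = -7740)
T - t = -7740 - 1*(-298) = -7740 + 298 = -7442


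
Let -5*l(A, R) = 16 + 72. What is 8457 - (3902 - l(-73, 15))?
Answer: 22687/5 ≈ 4537.4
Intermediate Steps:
l(A, R) = -88/5 (l(A, R) = -(16 + 72)/5 = -1/5*88 = -88/5)
8457 - (3902 - l(-73, 15)) = 8457 - (3902 - 1*(-88/5)) = 8457 - (3902 + 88/5) = 8457 - 1*19598/5 = 8457 - 19598/5 = 22687/5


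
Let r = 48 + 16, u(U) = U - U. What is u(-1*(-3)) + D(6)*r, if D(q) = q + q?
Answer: 768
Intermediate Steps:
D(q) = 2*q
u(U) = 0
r = 64
u(-1*(-3)) + D(6)*r = 0 + (2*6)*64 = 0 + 12*64 = 0 + 768 = 768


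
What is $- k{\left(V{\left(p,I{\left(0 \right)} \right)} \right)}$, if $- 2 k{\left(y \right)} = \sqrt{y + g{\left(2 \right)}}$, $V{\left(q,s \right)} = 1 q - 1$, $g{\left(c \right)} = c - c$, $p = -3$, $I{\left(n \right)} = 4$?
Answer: $i \approx 1.0 i$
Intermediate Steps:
$g{\left(c \right)} = 0$
$V{\left(q,s \right)} = -1 + q$ ($V{\left(q,s \right)} = q - 1 = -1 + q$)
$k{\left(y \right)} = - \frac{\sqrt{y}}{2}$ ($k{\left(y \right)} = - \frac{\sqrt{y + 0}}{2} = - \frac{\sqrt{y}}{2}$)
$- k{\left(V{\left(p,I{\left(0 \right)} \right)} \right)} = - \frac{\left(-1\right) \sqrt{-1 - 3}}{2} = - \frac{\left(-1\right) \sqrt{-4}}{2} = - \frac{\left(-1\right) 2 i}{2} = - \left(-1\right) i = i$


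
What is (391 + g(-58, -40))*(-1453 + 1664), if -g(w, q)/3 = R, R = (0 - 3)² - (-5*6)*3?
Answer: 19834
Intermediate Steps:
R = 99 (R = (-3)² - (-30)*3 = 9 - 1*(-90) = 9 + 90 = 99)
g(w, q) = -297 (g(w, q) = -3*99 = -297)
(391 + g(-58, -40))*(-1453 + 1664) = (391 - 297)*(-1453 + 1664) = 94*211 = 19834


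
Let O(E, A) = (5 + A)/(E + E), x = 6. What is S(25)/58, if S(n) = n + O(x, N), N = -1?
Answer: 38/87 ≈ 0.43678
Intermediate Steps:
O(E, A) = (5 + A)/(2*E) (O(E, A) = (5 + A)/((2*E)) = (5 + A)*(1/(2*E)) = (5 + A)/(2*E))
S(n) = ⅓ + n (S(n) = n + (½)*(5 - 1)/6 = n + (½)*(⅙)*4 = n + ⅓ = ⅓ + n)
S(25)/58 = (⅓ + 25)/58 = (76/3)*(1/58) = 38/87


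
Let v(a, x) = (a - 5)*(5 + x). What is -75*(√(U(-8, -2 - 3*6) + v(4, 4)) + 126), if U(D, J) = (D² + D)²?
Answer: -9450 - 75*√3127 ≈ -13644.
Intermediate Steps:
v(a, x) = (-5 + a)*(5 + x)
U(D, J) = (D + D²)²
-75*(√(U(-8, -2 - 3*6) + v(4, 4)) + 126) = -75*(√((-8)²*(1 - 8)² + (-25 - 5*4 + 5*4 + 4*4)) + 126) = -75*(√(64*(-7)² + (-25 - 20 + 20 + 16)) + 126) = -75*(√(64*49 - 9) + 126) = -75*(√(3136 - 9) + 126) = -75*(√3127 + 126) = -75*(126 + √3127) = -9450 - 75*√3127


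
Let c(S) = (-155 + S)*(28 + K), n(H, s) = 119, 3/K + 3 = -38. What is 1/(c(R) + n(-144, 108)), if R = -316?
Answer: -41/534416 ≈ -7.6719e-5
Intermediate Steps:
K = -3/41 (K = 3/(-3 - 38) = 3/(-41) = 3*(-1/41) = -3/41 ≈ -0.073171)
c(S) = -177475/41 + 1145*S/41 (c(S) = (-155 + S)*(28 - 3/41) = (-155 + S)*(1145/41) = -177475/41 + 1145*S/41)
1/(c(R) + n(-144, 108)) = 1/((-177475/41 + (1145/41)*(-316)) + 119) = 1/((-177475/41 - 361820/41) + 119) = 1/(-539295/41 + 119) = 1/(-534416/41) = -41/534416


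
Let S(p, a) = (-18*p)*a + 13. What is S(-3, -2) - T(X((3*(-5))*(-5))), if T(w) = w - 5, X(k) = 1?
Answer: -91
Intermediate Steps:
S(p, a) = 13 - 18*a*p (S(p, a) = -18*a*p + 13 = 13 - 18*a*p)
T(w) = -5 + w
S(-3, -2) - T(X((3*(-5))*(-5))) = (13 - 18*(-2)*(-3)) - (-5 + 1) = (13 - 108) - 1*(-4) = -95 + 4 = -91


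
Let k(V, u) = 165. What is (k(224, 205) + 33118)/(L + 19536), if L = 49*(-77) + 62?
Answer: 33283/15825 ≈ 2.1032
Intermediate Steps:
L = -3711 (L = -3773 + 62 = -3711)
(k(224, 205) + 33118)/(L + 19536) = (165 + 33118)/(-3711 + 19536) = 33283/15825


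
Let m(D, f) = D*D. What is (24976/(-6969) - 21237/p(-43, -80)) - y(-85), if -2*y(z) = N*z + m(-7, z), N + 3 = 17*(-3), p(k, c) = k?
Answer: 1684008583/599334 ≈ 2809.8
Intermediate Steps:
m(D, f) = D²
N = -54 (N = -3 + 17*(-3) = -3 - 51 = -54)
y(z) = -49/2 + 27*z (y(z) = -(-54*z + (-7)²)/2 = -(-54*z + 49)/2 = -(49 - 54*z)/2 = -49/2 + 27*z)
(24976/(-6969) - 21237/p(-43, -80)) - y(-85) = (24976/(-6969) - 21237/(-43)) - (-49/2 + 27*(-85)) = (24976*(-1/6969) - 21237*(-1/43)) - (-49/2 - 2295) = (-24976/6969 + 21237/43) - 1*(-4639/2) = 146926685/299667 + 4639/2 = 1684008583/599334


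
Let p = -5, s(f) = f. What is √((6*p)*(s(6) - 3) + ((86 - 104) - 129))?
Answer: I*√237 ≈ 15.395*I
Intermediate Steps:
√((6*p)*(s(6) - 3) + ((86 - 104) - 129)) = √((6*(-5))*(6 - 3) + ((86 - 104) - 129)) = √(-30*3 + (-18 - 129)) = √(-90 - 147) = √(-237) = I*√237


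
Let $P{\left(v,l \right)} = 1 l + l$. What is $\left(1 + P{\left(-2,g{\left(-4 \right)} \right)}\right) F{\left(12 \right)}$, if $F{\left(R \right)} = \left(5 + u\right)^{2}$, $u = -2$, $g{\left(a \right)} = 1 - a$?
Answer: $99$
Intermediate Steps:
$P{\left(v,l \right)} = 2 l$ ($P{\left(v,l \right)} = l + l = 2 l$)
$F{\left(R \right)} = 9$ ($F{\left(R \right)} = \left(5 - 2\right)^{2} = 3^{2} = 9$)
$\left(1 + P{\left(-2,g{\left(-4 \right)} \right)}\right) F{\left(12 \right)} = \left(1 + 2 \left(1 - -4\right)\right) 9 = \left(1 + 2 \left(1 + 4\right)\right) 9 = \left(1 + 2 \cdot 5\right) 9 = \left(1 + 10\right) 9 = 11 \cdot 9 = 99$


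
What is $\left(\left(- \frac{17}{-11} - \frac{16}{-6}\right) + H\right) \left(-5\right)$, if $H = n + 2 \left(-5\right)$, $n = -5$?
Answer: $\frac{1780}{33} \approx 53.939$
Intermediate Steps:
$H = -15$ ($H = -5 + 2 \left(-5\right) = -5 - 10 = -15$)
$\left(\left(- \frac{17}{-11} - \frac{16}{-6}\right) + H\right) \left(-5\right) = \left(\left(- \frac{17}{-11} - \frac{16}{-6}\right) - 15\right) \left(-5\right) = \left(\left(\left(-17\right) \left(- \frac{1}{11}\right) - - \frac{8}{3}\right) - 15\right) \left(-5\right) = \left(\left(\frac{17}{11} + \frac{8}{3}\right) - 15\right) \left(-5\right) = \left(\frac{139}{33} - 15\right) \left(-5\right) = \left(- \frac{356}{33}\right) \left(-5\right) = \frac{1780}{33}$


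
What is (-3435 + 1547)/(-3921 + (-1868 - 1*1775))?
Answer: 472/1891 ≈ 0.24960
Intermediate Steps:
(-3435 + 1547)/(-3921 + (-1868 - 1*1775)) = -1888/(-3921 + (-1868 - 1775)) = -1888/(-3921 - 3643) = -1888/(-7564) = -1888*(-1/7564) = 472/1891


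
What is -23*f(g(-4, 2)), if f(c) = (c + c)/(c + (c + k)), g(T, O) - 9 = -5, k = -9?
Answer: 184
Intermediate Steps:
g(T, O) = 4 (g(T, O) = 9 - 5 = 4)
f(c) = 2*c/(-9 + 2*c) (f(c) = (c + c)/(c + (c - 9)) = (2*c)/(c + (-9 + c)) = (2*c)/(-9 + 2*c) = 2*c/(-9 + 2*c))
-23*f(g(-4, 2)) = -46*4/(-9 + 2*4) = -46*4/(-9 + 8) = -46*4/(-1) = -46*4*(-1) = -23*(-8) = 184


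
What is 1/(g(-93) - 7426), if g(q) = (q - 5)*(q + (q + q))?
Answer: 1/19916 ≈ 5.0211e-5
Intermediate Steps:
g(q) = 3*q*(-5 + q) (g(q) = (-5 + q)*(q + 2*q) = (-5 + q)*(3*q) = 3*q*(-5 + q))
1/(g(-93) - 7426) = 1/(3*(-93)*(-5 - 93) - 7426) = 1/(3*(-93)*(-98) - 7426) = 1/(27342 - 7426) = 1/19916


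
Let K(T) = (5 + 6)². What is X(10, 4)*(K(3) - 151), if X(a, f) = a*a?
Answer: -3000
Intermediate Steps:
X(a, f) = a²
K(T) = 121 (K(T) = 11² = 121)
X(10, 4)*(K(3) - 151) = 10²*(121 - 151) = 100*(-30) = -3000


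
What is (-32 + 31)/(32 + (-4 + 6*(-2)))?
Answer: -1/16 ≈ -0.062500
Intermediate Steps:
(-32 + 31)/(32 + (-4 + 6*(-2))) = -1/(32 + (-4 - 12)) = -1/(32 - 16) = -1/16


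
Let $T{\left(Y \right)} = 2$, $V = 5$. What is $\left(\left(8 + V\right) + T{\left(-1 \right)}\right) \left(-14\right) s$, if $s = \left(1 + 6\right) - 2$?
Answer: $-1050$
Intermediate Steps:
$s = 5$ ($s = 7 - 2 = 5$)
$\left(\left(8 + V\right) + T{\left(-1 \right)}\right) \left(-14\right) s = \left(\left(8 + 5\right) + 2\right) \left(-14\right) 5 = \left(13 + 2\right) \left(-14\right) 5 = 15 \left(-14\right) 5 = \left(-210\right) 5 = -1050$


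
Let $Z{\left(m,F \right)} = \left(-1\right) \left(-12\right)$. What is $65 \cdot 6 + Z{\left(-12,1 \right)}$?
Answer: $402$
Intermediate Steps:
$Z{\left(m,F \right)} = 12$
$65 \cdot 6 + Z{\left(-12,1 \right)} = 65 \cdot 6 + 12 = 390 + 12 = 402$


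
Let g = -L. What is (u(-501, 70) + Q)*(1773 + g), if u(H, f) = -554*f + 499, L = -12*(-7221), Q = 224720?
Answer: -15824755881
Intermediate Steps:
L = 86652
g = -86652 (g = -1*86652 = -86652)
u(H, f) = 499 - 554*f
(u(-501, 70) + Q)*(1773 + g) = ((499 - 554*70) + 224720)*(1773 - 86652) = ((499 - 38780) + 224720)*(-84879) = (-38281 + 224720)*(-84879) = 186439*(-84879) = -15824755881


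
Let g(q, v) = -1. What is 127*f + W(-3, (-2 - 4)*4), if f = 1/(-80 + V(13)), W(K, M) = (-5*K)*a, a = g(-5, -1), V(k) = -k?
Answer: -1522/93 ≈ -16.366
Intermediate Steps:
a = -1
W(K, M) = 5*K (W(K, M) = -5*K*(-1) = 5*K)
f = -1/93 (f = 1/(-80 - 1*13) = 1/(-80 - 13) = 1/(-93) = -1/93 ≈ -0.010753)
127*f + W(-3, (-2 - 4)*4) = 127*(-1/93) + 5*(-3) = -127/93 - 15 = -1522/93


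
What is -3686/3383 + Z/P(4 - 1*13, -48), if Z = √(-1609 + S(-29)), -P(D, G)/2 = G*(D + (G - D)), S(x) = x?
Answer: -3686/3383 - I*√182/1536 ≈ -1.0896 - 0.008783*I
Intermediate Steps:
P(D, G) = -2*G² (P(D, G) = -2*G*(D + (G - D)) = -2*G*G = -2*G²)
Z = 3*I*√182 (Z = √(-1609 - 29) = √(-1638) = 3*I*√182 ≈ 40.472*I)
-3686/3383 + Z/P(4 - 1*13, -48) = -3686/3383 + (3*I*√182)/((-2*(-48)²)) = -3686*1/3383 + (3*I*√182)/((-2*2304)) = -3686/3383 + (3*I*√182)/(-4608) = -3686/3383 + (3*I*√182)*(-1/4608) = -3686/3383 - I*√182/1536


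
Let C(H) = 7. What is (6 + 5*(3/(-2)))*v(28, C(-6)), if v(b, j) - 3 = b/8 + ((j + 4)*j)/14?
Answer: -18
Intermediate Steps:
v(b, j) = 3 + b/8 + j*(4 + j)/14 (v(b, j) = 3 + (b/8 + ((j + 4)*j)/14) = 3 + (b*(1/8) + ((4 + j)*j)*(1/14)) = 3 + (b/8 + (j*(4 + j))*(1/14)) = 3 + (b/8 + j*(4 + j)/14) = 3 + b/8 + j*(4 + j)/14)
(6 + 5*(3/(-2)))*v(28, C(-6)) = (6 + 5*(3/(-2)))*(3 + (1/8)*28 + (1/14)*7**2 + (2/7)*7) = (6 + 5*(3*(-1/2)))*(3 + 7/2 + (1/14)*49 + 2) = (6 + 5*(-3/2))*(3 + 7/2 + 7/2 + 2) = (6 - 15/2)*12 = -3/2*12 = -18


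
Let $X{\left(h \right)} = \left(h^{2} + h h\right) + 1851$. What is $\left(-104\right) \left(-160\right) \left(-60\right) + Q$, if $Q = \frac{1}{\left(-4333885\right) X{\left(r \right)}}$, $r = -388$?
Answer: $- \frac{1310802143554176001}{1312902788015} \approx -9.984 \cdot 10^{5}$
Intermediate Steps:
$X{\left(h \right)} = 1851 + 2 h^{2}$ ($X{\left(h \right)} = \left(h^{2} + h^{2}\right) + 1851 = 2 h^{2} + 1851 = 1851 + 2 h^{2}$)
$Q = - \frac{1}{1312902788015}$ ($Q = \frac{1}{\left(-4333885\right) \left(1851 + 2 \left(-388\right)^{2}\right)} = - \frac{1}{4333885 \left(1851 + 2 \cdot 150544\right)} = - \frac{1}{4333885 \left(1851 + 301088\right)} = - \frac{1}{4333885 \cdot 302939} = \left(- \frac{1}{4333885}\right) \frac{1}{302939} = - \frac{1}{1312902788015} \approx -7.6167 \cdot 10^{-13}$)
$\left(-104\right) \left(-160\right) \left(-60\right) + Q = \left(-104\right) \left(-160\right) \left(-60\right) - \frac{1}{1312902788015} = 16640 \left(-60\right) - \frac{1}{1312902788015} = -998400 - \frac{1}{1312902788015} = - \frac{1310802143554176001}{1312902788015}$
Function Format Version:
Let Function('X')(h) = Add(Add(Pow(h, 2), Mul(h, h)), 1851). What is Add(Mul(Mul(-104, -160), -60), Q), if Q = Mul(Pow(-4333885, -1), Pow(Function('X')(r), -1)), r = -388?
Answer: Rational(-1310802143554176001, 1312902788015) ≈ -9.9840e+5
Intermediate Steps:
Function('X')(h) = Add(1851, Mul(2, Pow(h, 2))) (Function('X')(h) = Add(Add(Pow(h, 2), Pow(h, 2)), 1851) = Add(Mul(2, Pow(h, 2)), 1851) = Add(1851, Mul(2, Pow(h, 2))))
Q = Rational(-1, 1312902788015) (Q = Mul(Pow(-4333885, -1), Pow(Add(1851, Mul(2, Pow(-388, 2))), -1)) = Mul(Rational(-1, 4333885), Pow(Add(1851, Mul(2, 150544)), -1)) = Mul(Rational(-1, 4333885), Pow(Add(1851, 301088), -1)) = Mul(Rational(-1, 4333885), Pow(302939, -1)) = Mul(Rational(-1, 4333885), Rational(1, 302939)) = Rational(-1, 1312902788015) ≈ -7.6167e-13)
Add(Mul(Mul(-104, -160), -60), Q) = Add(Mul(Mul(-104, -160), -60), Rational(-1, 1312902788015)) = Add(Mul(16640, -60), Rational(-1, 1312902788015)) = Add(-998400, Rational(-1, 1312902788015)) = Rational(-1310802143554176001, 1312902788015)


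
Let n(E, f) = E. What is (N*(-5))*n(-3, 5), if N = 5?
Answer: 75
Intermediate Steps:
(N*(-5))*n(-3, 5) = (5*(-5))*(-3) = -25*(-3) = 75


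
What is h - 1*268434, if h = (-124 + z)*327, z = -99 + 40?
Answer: -328275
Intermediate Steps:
z = -59
h = -59841 (h = (-124 - 59)*327 = -183*327 = -59841)
h - 1*268434 = -59841 - 1*268434 = -59841 - 268434 = -328275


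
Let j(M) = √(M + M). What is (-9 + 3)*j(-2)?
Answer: -12*I ≈ -12.0*I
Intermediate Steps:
j(M) = √2*√M (j(M) = √(2*M) = √2*√M)
(-9 + 3)*j(-2) = (-9 + 3)*(√2*√(-2)) = -6*√2*I*√2 = -12*I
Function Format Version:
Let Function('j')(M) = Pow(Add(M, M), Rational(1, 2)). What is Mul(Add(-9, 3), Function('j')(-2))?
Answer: Mul(-12, I) ≈ Mul(-12.000, I)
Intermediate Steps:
Function('j')(M) = Mul(Pow(2, Rational(1, 2)), Pow(M, Rational(1, 2))) (Function('j')(M) = Pow(Mul(2, M), Rational(1, 2)) = Mul(Pow(2, Rational(1, 2)), Pow(M, Rational(1, 2))))
Mul(Add(-9, 3), Function('j')(-2)) = Mul(Add(-9, 3), Mul(Pow(2, Rational(1, 2)), Pow(-2, Rational(1, 2)))) = Mul(-6, Mul(Pow(2, Rational(1, 2)), Mul(I, Pow(2, Rational(1, 2))))) = Mul(-6, Mul(2, I)) = Mul(-12, I)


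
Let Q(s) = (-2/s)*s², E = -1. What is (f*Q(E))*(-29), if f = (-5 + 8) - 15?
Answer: 696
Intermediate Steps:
f = -12 (f = 3 - 15 = -12)
Q(s) = -2*s
(f*Q(E))*(-29) = -(-24)*(-1)*(-29) = -12*2*(-29) = -24*(-29) = 696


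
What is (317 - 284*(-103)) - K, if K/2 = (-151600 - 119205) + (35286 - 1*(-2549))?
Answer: 495509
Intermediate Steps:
K = -465940 (K = 2*((-151600 - 119205) + (35286 - 1*(-2549))) = 2*(-270805 + (35286 + 2549)) = 2*(-270805 + 37835) = 2*(-232970) = -465940)
(317 - 284*(-103)) - K = (317 - 284*(-103)) - 1*(-465940) = (317 + 29252) + 465940 = 29569 + 465940 = 495509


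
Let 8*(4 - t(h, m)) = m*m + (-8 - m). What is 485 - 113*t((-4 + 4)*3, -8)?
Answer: 937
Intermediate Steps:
t(h, m) = 5 - m**2/8 + m/8 (t(h, m) = 4 - (m*m + (-8 - m))/8 = 4 - (m**2 + (-8 - m))/8 = 4 - (-8 + m**2 - m)/8 = 4 + (1 - m**2/8 + m/8) = 5 - m**2/8 + m/8)
485 - 113*t((-4 + 4)*3, -8) = 485 - 113*(5 - 1/8*(-8)**2 + (1/8)*(-8)) = 485 - 113*(5 - 1/8*64 - 1) = 485 - 113*(5 - 8 - 1) = 485 - 113*(-4) = 485 + 452 = 937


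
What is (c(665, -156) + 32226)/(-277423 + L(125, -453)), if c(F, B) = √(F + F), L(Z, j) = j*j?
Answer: -16113/36107 - √1330/72214 ≈ -0.44676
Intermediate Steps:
L(Z, j) = j²
c(F, B) = √2*√F (c(F, B) = √(2*F) = √2*√F)
(c(665, -156) + 32226)/(-277423 + L(125, -453)) = (√2*√665 + 32226)/(-277423 + (-453)²) = (√1330 + 32226)/(-277423 + 205209) = (32226 + √1330)/(-72214) = (32226 + √1330)*(-1/72214) = -16113/36107 - √1330/72214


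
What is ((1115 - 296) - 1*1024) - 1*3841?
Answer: -4046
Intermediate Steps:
((1115 - 296) - 1*1024) - 1*3841 = (819 - 1024) - 3841 = -205 - 3841 = -4046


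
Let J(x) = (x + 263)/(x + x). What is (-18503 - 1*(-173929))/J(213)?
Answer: 16552869/119 ≈ 1.3910e+5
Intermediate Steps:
J(x) = (263 + x)/(2*x) (J(x) = (263 + x)/((2*x)) = (263 + x)*(1/(2*x)) = (263 + x)/(2*x))
(-18503 - 1*(-173929))/J(213) = (-18503 - 1*(-173929))/(((½)*(263 + 213)/213)) = (-18503 + 173929)/(((½)*(1/213)*476)) = 155426/(238/213) = 155426*(213/238) = 16552869/119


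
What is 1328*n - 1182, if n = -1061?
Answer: -1410190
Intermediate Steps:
1328*n - 1182 = 1328*(-1061) - 1182 = -1409008 - 1182 = -1410190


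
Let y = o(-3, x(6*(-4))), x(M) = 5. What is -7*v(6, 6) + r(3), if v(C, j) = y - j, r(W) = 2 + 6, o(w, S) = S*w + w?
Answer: 176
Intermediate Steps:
o(w, S) = w + S*w
y = -18 (y = -3*(1 + 5) = -3*6 = -18)
r(W) = 8
v(C, j) = -18 - j
-7*v(6, 6) + r(3) = -7*(-18 - 1*6) + 8 = -7*(-18 - 6) + 8 = -7*(-24) + 8 = 168 + 8 = 176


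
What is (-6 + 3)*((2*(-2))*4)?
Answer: 48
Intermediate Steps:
(-6 + 3)*((2*(-2))*4) = -(-12)*4 = -3*(-16) = 48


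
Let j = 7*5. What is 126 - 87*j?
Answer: -2919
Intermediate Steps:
j = 35
126 - 87*j = 126 - 87*35 = 126 - 3045 = -2919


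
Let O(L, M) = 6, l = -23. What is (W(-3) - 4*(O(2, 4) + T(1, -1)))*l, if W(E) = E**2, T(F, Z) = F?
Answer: 437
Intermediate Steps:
(W(-3) - 4*(O(2, 4) + T(1, -1)))*l = ((-3)**2 - 4*(6 + 1))*(-23) = (9 - 4*7)*(-23) = (9 - 28)*(-23) = -19*(-23) = 437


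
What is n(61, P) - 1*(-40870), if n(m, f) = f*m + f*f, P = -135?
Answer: 50860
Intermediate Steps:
n(m, f) = f² + f*m (n(m, f) = f*m + f² = f² + f*m)
n(61, P) - 1*(-40870) = -135*(-135 + 61) - 1*(-40870) = -135*(-74) + 40870 = 9990 + 40870 = 50860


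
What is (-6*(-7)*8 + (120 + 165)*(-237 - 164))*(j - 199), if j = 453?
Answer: -28943046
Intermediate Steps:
(-6*(-7)*8 + (120 + 165)*(-237 - 164))*(j - 199) = (-6*(-7)*8 + (120 + 165)*(-237 - 164))*(453 - 199) = (42*8 + 285*(-401))*254 = (336 - 114285)*254 = -113949*254 = -28943046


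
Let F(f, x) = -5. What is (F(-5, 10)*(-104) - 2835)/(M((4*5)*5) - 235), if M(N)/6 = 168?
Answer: -2315/773 ≈ -2.9948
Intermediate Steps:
M(N) = 1008 (M(N) = 6*168 = 1008)
(F(-5, 10)*(-104) - 2835)/(M((4*5)*5) - 235) = (-5*(-104) - 2835)/(1008 - 235) = (520 - 2835)/773 = -2315*1/773 = -2315/773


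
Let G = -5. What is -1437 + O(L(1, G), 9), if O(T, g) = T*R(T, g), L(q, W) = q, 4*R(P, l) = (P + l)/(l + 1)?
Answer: -5747/4 ≈ -1436.8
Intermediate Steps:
R(P, l) = (P + l)/(4*(1 + l)) (R(P, l) = ((P + l)/(l + 1))/4 = ((P + l)/(1 + l))/4 = (P + l)/(4*(1 + l)))
O(T, g) = T*(T + g)/(4*(1 + g)) (O(T, g) = T*((T + g)/(4*(1 + g))) = T*(T + g)/(4*(1 + g)))
-1437 + O(L(1, G), 9) = -1437 + (1/4)*1*(1 + 9)/(1 + 9) = -1437 + (1/4)*1*10/10 = -1437 + (1/4)*1*(1/10)*10 = -1437 + 1/4 = -5747/4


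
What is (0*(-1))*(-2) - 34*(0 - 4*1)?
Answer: 136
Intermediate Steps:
(0*(-1))*(-2) - 34*(0 - 4*1) = 0*(-2) - 34*(0 - 4) = 0 - 34*(-4) = 0 + 136 = 136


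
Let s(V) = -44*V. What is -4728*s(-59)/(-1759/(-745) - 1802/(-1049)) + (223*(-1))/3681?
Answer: -35308538632193503/11733853761 ≈ -3.0091e+6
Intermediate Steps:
-4728*s(-59)/(-1759/(-745) - 1802/(-1049)) + (223*(-1))/3681 = -4728*2596/(-1759/(-745) - 1802/(-1049)) + (223*(-1))/3681 = -4728*2596/(-1759*(-1/745) - 1802*(-1/1049)) - 223*1/3681 = -4728*2596/(1759/745 + 1802/1049) - 223/3681 = -4728/((3187681/781505)*(1/2596)) - 223/3681 = -4728/3187681/2028786980 - 223/3681 = -4728*2028786980/3187681 - 223/3681 = -9592104841440/3187681 - 223/3681 = -35308538632193503/11733853761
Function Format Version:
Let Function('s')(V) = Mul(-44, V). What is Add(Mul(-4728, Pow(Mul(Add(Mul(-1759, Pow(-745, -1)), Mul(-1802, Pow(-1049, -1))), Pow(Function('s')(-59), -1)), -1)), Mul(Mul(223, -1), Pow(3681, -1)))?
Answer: Rational(-35308538632193503, 11733853761) ≈ -3.0091e+6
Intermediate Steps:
Add(Mul(-4728, Pow(Mul(Add(Mul(-1759, Pow(-745, -1)), Mul(-1802, Pow(-1049, -1))), Pow(Function('s')(-59), -1)), -1)), Mul(Mul(223, -1), Pow(3681, -1))) = Add(Mul(-4728, Pow(Mul(Add(Mul(-1759, Pow(-745, -1)), Mul(-1802, Pow(-1049, -1))), Pow(Mul(-44, -59), -1)), -1)), Mul(Mul(223, -1), Pow(3681, -1))) = Add(Mul(-4728, Pow(Mul(Add(Mul(-1759, Rational(-1, 745)), Mul(-1802, Rational(-1, 1049))), Pow(2596, -1)), -1)), Mul(-223, Rational(1, 3681))) = Add(Mul(-4728, Pow(Mul(Add(Rational(1759, 745), Rational(1802, 1049)), Rational(1, 2596)), -1)), Rational(-223, 3681)) = Add(Mul(-4728, Pow(Mul(Rational(3187681, 781505), Rational(1, 2596)), -1)), Rational(-223, 3681)) = Add(Mul(-4728, Pow(Rational(3187681, 2028786980), -1)), Rational(-223, 3681)) = Add(Mul(-4728, Rational(2028786980, 3187681)), Rational(-223, 3681)) = Add(Rational(-9592104841440, 3187681), Rational(-223, 3681)) = Rational(-35308538632193503, 11733853761)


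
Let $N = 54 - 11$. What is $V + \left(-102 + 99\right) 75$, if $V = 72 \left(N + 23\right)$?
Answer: $4527$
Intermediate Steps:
$N = 43$ ($N = 54 - 11 = 43$)
$V = 4752$ ($V = 72 \left(43 + 23\right) = 72 \cdot 66 = 4752$)
$V + \left(-102 + 99\right) 75 = 4752 + \left(-102 + 99\right) 75 = 4752 - 225 = 4527$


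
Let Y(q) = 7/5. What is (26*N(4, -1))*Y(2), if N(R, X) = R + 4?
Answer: 1456/5 ≈ 291.20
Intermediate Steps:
N(R, X) = 4 + R
Y(q) = 7/5 (Y(q) = 7*(⅕) = 7/5)
(26*N(4, -1))*Y(2) = (26*(4 + 4))*(7/5) = (26*8)*(7/5) = 208*(7/5) = 1456/5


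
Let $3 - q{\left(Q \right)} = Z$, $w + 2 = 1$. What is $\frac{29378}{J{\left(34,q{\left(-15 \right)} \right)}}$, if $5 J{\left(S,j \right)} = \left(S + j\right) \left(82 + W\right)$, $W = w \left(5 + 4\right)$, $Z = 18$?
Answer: $\frac{146890}{1387} \approx 105.9$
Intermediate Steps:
$w = -1$ ($w = -2 + 1 = -1$)
$W = -9$ ($W = - (5 + 4) = \left(-1\right) 9 = -9$)
$q{\left(Q \right)} = -15$ ($q{\left(Q \right)} = 3 - 18 = -15$)
$J{\left(S,j \right)} = \frac{73 S}{5} + \frac{73 j}{5}$ ($J{\left(S,j \right)} = \frac{\left(S + j\right) \left(82 - 9\right)}{5} = \frac{\left(S + j\right) 73}{5} = \frac{73 S + 73 j}{5} = \frac{73 S}{5} + \frac{73 j}{5}$)
$\frac{29378}{J{\left(34,q{\left(-15 \right)} \right)}} = \frac{29378}{\frac{73}{5} \cdot 34 + \frac{73}{5} \left(-15\right)} = \frac{29378}{\frac{2482}{5} - 219} = \frac{29378}{\frac{1387}{5}} = 29378 \cdot \frac{5}{1387} = \frac{146890}{1387}$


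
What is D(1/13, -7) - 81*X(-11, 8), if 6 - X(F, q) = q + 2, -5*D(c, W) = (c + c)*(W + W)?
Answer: 21088/65 ≈ 324.43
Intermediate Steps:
D(c, W) = -4*W*c/5 (D(c, W) = -(c + c)*(W + W)/5 = -2*c*2*W/5 = -4*W*c/5)
X(F, q) = 4 - q (X(F, q) = 6 - (q + 2) = 6 - (2 + q) = 6 + (-2 - q) = 4 - q)
D(1/13, -7) - 81*X(-11, 8) = -4/5*(-7)/13 - 81*(4 - 1*8) = -4/5*(-7)*1/13 - 81*(4 - 8) = 28/65 - 81*(-4) = 28/65 + 324 = 21088/65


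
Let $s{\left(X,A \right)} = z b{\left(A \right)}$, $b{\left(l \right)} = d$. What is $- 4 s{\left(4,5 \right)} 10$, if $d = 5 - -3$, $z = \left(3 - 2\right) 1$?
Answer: $-320$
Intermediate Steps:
$z = 1$ ($z = 1 \cdot 1 = 1$)
$d = 8$ ($d = 5 + 3 = 8$)
$b{\left(l \right)} = 8$
$s{\left(X,A \right)} = 8$ ($s{\left(X,A \right)} = 1 \cdot 8 = 8$)
$- 4 s{\left(4,5 \right)} 10 = \left(-4\right) 8 \cdot 10 = \left(-32\right) 10 = -320$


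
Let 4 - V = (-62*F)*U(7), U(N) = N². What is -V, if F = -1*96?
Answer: 291644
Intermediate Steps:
F = -96
V = -291644 (V = 4 - (-62*(-96))*7² = 4 - 5952*49 = 4 - 1*291648 = 4 - 291648 = -291644)
-V = -1*(-291644) = 291644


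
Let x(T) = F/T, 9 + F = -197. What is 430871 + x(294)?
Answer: 63337934/147 ≈ 4.3087e+5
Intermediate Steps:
F = -206 (F = -9 - 197 = -206)
x(T) = -206/T
430871 + x(294) = 430871 - 206/294 = 430871 - 206*1/294 = 430871 - 103/147 = 63337934/147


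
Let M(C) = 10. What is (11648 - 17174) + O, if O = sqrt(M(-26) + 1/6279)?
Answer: -5526 + sqrt(394264689)/6279 ≈ -5522.8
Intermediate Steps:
O = sqrt(394264689)/6279 (O = sqrt(10 + 1/6279) = sqrt(62791/6279) = sqrt(394264689)/6279 ≈ 3.1623)
(11648 - 17174) + O = (11648 - 17174) + sqrt(394264689)/6279 = -5526 + sqrt(394264689)/6279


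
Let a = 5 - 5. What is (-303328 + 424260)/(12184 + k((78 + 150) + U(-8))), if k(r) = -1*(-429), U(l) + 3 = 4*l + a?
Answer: 120932/12613 ≈ 9.5879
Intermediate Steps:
a = 0
U(l) = -3 + 4*l (U(l) = -3 + (4*l + 0) = -3 + 4*l)
k(r) = 429
(-303328 + 424260)/(12184 + k((78 + 150) + U(-8))) = (-303328 + 424260)/(12184 + 429) = 120932/12613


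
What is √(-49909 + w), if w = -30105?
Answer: I*√80014 ≈ 282.87*I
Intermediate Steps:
√(-49909 + w) = √(-49909 - 30105) = √(-80014) = I*√80014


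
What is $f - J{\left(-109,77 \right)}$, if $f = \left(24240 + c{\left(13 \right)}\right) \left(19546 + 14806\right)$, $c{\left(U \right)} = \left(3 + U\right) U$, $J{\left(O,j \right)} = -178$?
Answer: $839837874$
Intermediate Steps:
$c{\left(U \right)} = U \left(3 + U\right)$
$f = 839837696$ ($f = \left(24240 + 13 \left(3 + 13\right)\right) \left(19546 + 14806\right) = \left(24240 + 13 \cdot 16\right) 34352 = \left(24240 + 208\right) 34352 = 24448 \cdot 34352 = 839837696$)
$f - J{\left(-109,77 \right)} = 839837696 - -178 = 839837696 + 178 = 839837874$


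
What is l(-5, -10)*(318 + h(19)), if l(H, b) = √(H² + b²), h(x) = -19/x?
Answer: 1585*√5 ≈ 3544.2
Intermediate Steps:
l(-5, -10)*(318 + h(19)) = √((-5)² + (-10)²)*(318 - 19/19) = √(25 + 100)*(318 - 19*1/19) = √125*(318 - 1) = (5*√5)*317 = 1585*√5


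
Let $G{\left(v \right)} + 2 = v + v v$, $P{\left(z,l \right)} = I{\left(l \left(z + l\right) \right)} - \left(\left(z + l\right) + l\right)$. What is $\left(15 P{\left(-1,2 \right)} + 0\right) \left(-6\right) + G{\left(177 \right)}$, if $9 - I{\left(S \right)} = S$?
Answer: $31144$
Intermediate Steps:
$I{\left(S \right)} = 9 - S$
$P{\left(z,l \right)} = 9 - z - 2 l - l \left(l + z\right)$ ($P{\left(z,l \right)} = \left(9 - l \left(z + l\right)\right) - \left(\left(z + l\right) + l\right) = \left(9 - l \left(l + z\right)\right) - \left(\left(l + z\right) + l\right) = \left(9 - l \left(l + z\right)\right) - \left(z + 2 l\right) = 9 - z - 2 l - l \left(l + z\right)$)
$G{\left(v \right)} = -2 + v + v^{2}$ ($G{\left(v \right)} = -2 + \left(v + v v\right) = -2 + \left(v + v^{2}\right) = -2 + v + v^{2}$)
$\left(15 P{\left(-1,2 \right)} + 0\right) \left(-6\right) + G{\left(177 \right)} = \left(15 \left(9 - -1 - 4 - 2 \left(2 - 1\right)\right) + 0\right) \left(-6\right) + \left(-2 + 177 + 177^{2}\right) = \left(15 \left(9 + 1 - 4 - 2 \cdot 1\right) + 0\right) \left(-6\right) + \left(-2 + 177 + 31329\right) = \left(15 \left(9 + 1 - 4 - 2\right) + 0\right) \left(-6\right) + 31504 = \left(15 \cdot 4 + 0\right) \left(-6\right) + 31504 = \left(60 + 0\right) \left(-6\right) + 31504 = 60 \left(-6\right) + 31504 = -360 + 31504 = 31144$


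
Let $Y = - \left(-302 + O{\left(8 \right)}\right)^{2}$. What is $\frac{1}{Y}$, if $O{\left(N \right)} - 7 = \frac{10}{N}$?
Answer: $- \frac{16}{1380625} \approx -1.1589 \cdot 10^{-5}$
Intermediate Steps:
$O{\left(N \right)} = 7 + \frac{10}{N}$
$Y = - \frac{1380625}{16}$ ($Y = - \left(-302 + \left(7 + \frac{10}{8}\right)\right)^{2} = - \left(-302 + \left(7 + 10 \cdot \frac{1}{8}\right)\right)^{2} = - \left(-302 + \left(7 + \frac{5}{4}\right)\right)^{2} = - \left(-302 + \frac{33}{4}\right)^{2} = - \left(- \frac{1175}{4}\right)^{2} = \left(-1\right) \frac{1380625}{16} = - \frac{1380625}{16} \approx -86289.0$)
$\frac{1}{Y} = \frac{1}{- \frac{1380625}{16}} = - \frac{16}{1380625}$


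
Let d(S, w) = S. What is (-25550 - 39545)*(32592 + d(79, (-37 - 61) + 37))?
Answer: -2126718745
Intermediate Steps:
(-25550 - 39545)*(32592 + d(79, (-37 - 61) + 37)) = (-25550 - 39545)*(32592 + 79) = -65095*32671 = -2126718745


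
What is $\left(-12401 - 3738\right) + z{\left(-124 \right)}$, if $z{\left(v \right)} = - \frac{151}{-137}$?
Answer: $- \frac{2210892}{137} \approx -16138.0$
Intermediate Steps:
$z{\left(v \right)} = \frac{151}{137}$ ($z{\left(v \right)} = \left(-151\right) \left(- \frac{1}{137}\right) = \frac{151}{137}$)
$\left(-12401 - 3738\right) + z{\left(-124 \right)} = \left(-12401 - 3738\right) + \frac{151}{137} = -16139 + \frac{151}{137} = - \frac{2210892}{137}$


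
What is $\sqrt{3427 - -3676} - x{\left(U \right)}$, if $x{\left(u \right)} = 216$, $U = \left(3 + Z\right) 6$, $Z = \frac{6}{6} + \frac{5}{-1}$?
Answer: $-216 + \sqrt{7103} \approx -131.72$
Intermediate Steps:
$Z = -4$ ($Z = 6 \cdot \frac{1}{6} + 5 \left(-1\right) = 1 - 5 = -4$)
$U = -6$ ($U = \left(3 - 4\right) 6 = \left(-1\right) 6 = -6$)
$\sqrt{3427 - -3676} - x{\left(U \right)} = \sqrt{3427 - -3676} - 216 = \sqrt{3427 + 3676} - 216 = \sqrt{7103} - 216 = -216 + \sqrt{7103}$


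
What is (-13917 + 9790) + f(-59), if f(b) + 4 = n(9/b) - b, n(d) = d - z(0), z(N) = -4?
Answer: -240021/59 ≈ -4068.2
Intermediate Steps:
n(d) = 4 + d (n(d) = d - 1*(-4) = d + 4 = 4 + d)
f(b) = -b + 9/b (f(b) = -4 + ((4 + 9/b) - b) = -4 + (4 - b + 9/b) = -b + 9/b)
(-13917 + 9790) + f(-59) = (-13917 + 9790) + (-1*(-59) + 9/(-59)) = -4127 + (59 + 9*(-1/59)) = -4127 + (59 - 9/59) = -4127 + 3472/59 = -240021/59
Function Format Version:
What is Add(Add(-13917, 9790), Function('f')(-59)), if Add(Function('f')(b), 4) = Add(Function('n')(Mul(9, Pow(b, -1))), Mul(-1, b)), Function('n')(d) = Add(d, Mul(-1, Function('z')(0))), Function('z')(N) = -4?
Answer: Rational(-240021, 59) ≈ -4068.2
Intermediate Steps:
Function('n')(d) = Add(4, d) (Function('n')(d) = Add(d, Mul(-1, -4)) = Add(d, 4) = Add(4, d))
Function('f')(b) = Add(Mul(-1, b), Mul(9, Pow(b, -1))) (Function('f')(b) = Add(-4, Add(Add(4, Mul(9, Pow(b, -1))), Mul(-1, b))) = Add(-4, Add(4, Mul(-1, b), Mul(9, Pow(b, -1)))) = Add(Mul(-1, b), Mul(9, Pow(b, -1))))
Add(Add(-13917, 9790), Function('f')(-59)) = Add(Add(-13917, 9790), Add(Mul(-1, -59), Mul(9, Pow(-59, -1)))) = Add(-4127, Add(59, Mul(9, Rational(-1, 59)))) = Add(-4127, Add(59, Rational(-9, 59))) = Add(-4127, Rational(3472, 59)) = Rational(-240021, 59)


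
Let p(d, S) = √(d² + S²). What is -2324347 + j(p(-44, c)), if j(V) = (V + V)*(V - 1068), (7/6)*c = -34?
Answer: -113620043/49 - 8544*√8530/7 ≈ -2.4315e+6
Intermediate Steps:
c = -204/7 (c = (6/7)*(-34) = -204/7 ≈ -29.143)
p(d, S) = √(S² + d²)
j(V) = 2*V*(-1068 + V) (j(V) = (2*V)*(-1068 + V) = 2*V*(-1068 + V))
-2324347 + j(p(-44, c)) = -2324347 + 2*√((-204/7)² + (-44)²)*(-1068 + √((-204/7)² + (-44)²)) = -2324347 + 2*√(41616/49 + 1936)*(-1068 + √(41616/49 + 1936)) = -2324347 + 2*√(136480/49)*(-1068 + √(136480/49)) = -2324347 + 2*(4*√8530/7)*(-1068 + 4*√8530/7) = -2324347 + 8*√8530*(-1068 + 4*√8530/7)/7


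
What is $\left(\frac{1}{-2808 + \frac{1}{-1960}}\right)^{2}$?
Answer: $\frac{3841600}{30290504549761} \approx 1.2683 \cdot 10^{-7}$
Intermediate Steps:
$\left(\frac{1}{-2808 + \frac{1}{-1960}}\right)^{2} = \left(\frac{1}{-2808 - \frac{1}{1960}}\right)^{2} = \left(\frac{1}{- \frac{5503681}{1960}}\right)^{2} = \left(- \frac{1960}{5503681}\right)^{2} = \frac{3841600}{30290504549761}$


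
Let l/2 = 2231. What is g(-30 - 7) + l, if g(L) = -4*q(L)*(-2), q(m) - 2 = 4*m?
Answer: 3294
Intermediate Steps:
l = 4462 (l = 2*2231 = 4462)
q(m) = 2 + 4*m
g(L) = 16 + 32*L (g(L) = -4*(2 + 4*L)*(-2) = (-8 - 16*L)*(-2) = 16 + 32*L)
g(-30 - 7) + l = (16 + 32*(-30 - 7)) + 4462 = (16 + 32*(-37)) + 4462 = (16 - 1184) + 4462 = -1168 + 4462 = 3294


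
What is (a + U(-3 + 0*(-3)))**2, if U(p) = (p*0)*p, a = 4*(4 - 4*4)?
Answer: 2304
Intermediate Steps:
a = -48 (a = 4*(4 - 16) = 4*(-12) = -48)
U(p) = 0 (U(p) = 0*p = 0)
(a + U(-3 + 0*(-3)))**2 = (-48 + 0)**2 = (-48)**2 = 2304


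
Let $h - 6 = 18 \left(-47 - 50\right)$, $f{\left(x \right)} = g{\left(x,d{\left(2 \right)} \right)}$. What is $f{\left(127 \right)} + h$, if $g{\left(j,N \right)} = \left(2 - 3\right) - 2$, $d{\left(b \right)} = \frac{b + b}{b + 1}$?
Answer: $-1743$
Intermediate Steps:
$d{\left(b \right)} = \frac{2 b}{1 + b}$
$g{\left(j,N \right)} = -3$ ($g{\left(j,N \right)} = -1 - 2 = -3$)
$f{\left(x \right)} = -3$
$h = -1740$ ($h = 6 + 18 \left(-47 - 50\right) = 6 + 18 \left(-97\right) = 6 - 1746 = -1740$)
$f{\left(127 \right)} + h = -3 - 1740 = -1743$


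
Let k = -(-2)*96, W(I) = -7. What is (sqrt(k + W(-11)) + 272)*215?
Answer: 58480 + 215*sqrt(185) ≈ 61404.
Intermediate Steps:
k = 192 (k = -1*(-192) = 192)
(sqrt(k + W(-11)) + 272)*215 = (sqrt(192 - 7) + 272)*215 = (sqrt(185) + 272)*215 = (272 + sqrt(185))*215 = 58480 + 215*sqrt(185)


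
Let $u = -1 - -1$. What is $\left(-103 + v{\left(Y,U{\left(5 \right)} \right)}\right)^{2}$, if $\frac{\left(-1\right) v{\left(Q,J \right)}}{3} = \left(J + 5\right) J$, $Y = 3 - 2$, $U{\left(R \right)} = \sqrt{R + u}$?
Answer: $15049 + 3540 \sqrt{5} \approx 22965.0$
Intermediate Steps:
$u = 0$ ($u = -1 + 1 = 0$)
$U{\left(R \right)} = \sqrt{R}$ ($U{\left(R \right)} = \sqrt{R + 0} = \sqrt{R}$)
$Y = 1$
$v{\left(Q,J \right)} = - 3 J \left(5 + J\right)$ ($v{\left(Q,J \right)} = - 3 \left(J + 5\right) J = - 3 \left(5 + J\right) J = - 3 J \left(5 + J\right)$)
$\left(-103 + v{\left(Y,U{\left(5 \right)} \right)}\right)^{2} = \left(-103 - 3 \sqrt{5} \left(5 + \sqrt{5}\right)\right)^{2}$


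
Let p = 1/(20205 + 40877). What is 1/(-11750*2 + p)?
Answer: -61082/1435426999 ≈ -4.2553e-5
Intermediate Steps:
p = 1/61082 ≈ 1.6371e-5
1/(-11750*2 + p) = 1/(-11750*2 + 1/61082) = 1/(-1175*20 + 1/61082) = 1/(-23500 + 1/61082) = 1/(-1435426999/61082) = -61082/1435426999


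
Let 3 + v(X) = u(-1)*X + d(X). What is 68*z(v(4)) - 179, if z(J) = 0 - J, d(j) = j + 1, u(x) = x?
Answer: -43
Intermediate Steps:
d(j) = 1 + j
v(X) = -2 (v(X) = -3 + (-X + (1 + X)) = -3 + 1 = -2)
z(J) = -J
68*z(v(4)) - 179 = 68*(-1*(-2)) - 179 = 68*2 - 179 = 136 - 179 = -43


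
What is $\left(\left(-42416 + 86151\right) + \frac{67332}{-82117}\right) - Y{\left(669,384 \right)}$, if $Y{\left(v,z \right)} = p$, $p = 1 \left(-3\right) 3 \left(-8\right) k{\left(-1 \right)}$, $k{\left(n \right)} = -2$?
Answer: $\frac{3603144511}{82117} \approx 43878.0$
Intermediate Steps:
$p = -144$ ($p = 1 \left(-3\right) 3 \left(-8\right) \left(-2\right) = \left(-3\right) 3 \left(-8\right) \left(-2\right) = \left(-9\right) \left(-8\right) \left(-2\right) = 72 \left(-2\right) = -144$)
$Y{\left(v,z \right)} = -144$
$\left(\left(-42416 + 86151\right) + \frac{67332}{-82117}\right) - Y{\left(669,384 \right)} = \left(\left(-42416 + 86151\right) + \frac{67332}{-82117}\right) - -144 = \left(43735 + 67332 \left(- \frac{1}{82117}\right)\right) + 144 = \left(43735 - \frac{67332}{82117}\right) + 144 = \frac{3591319663}{82117} + 144 = \frac{3603144511}{82117}$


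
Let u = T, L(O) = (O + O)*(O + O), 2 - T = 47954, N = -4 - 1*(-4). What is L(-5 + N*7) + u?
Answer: -47852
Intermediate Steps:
N = 0 (N = -4 + 4 = 0)
T = -47952 (T = 2 - 1*47954 = 2 - 47954 = -47952)
L(O) = 4*O**2 (L(O) = (2*O)*(2*O) = 4*O**2)
u = -47952
L(-5 + N*7) + u = 4*(-5 + 0*7)**2 - 47952 = 4*(-5 + 0)**2 - 47952 = 4*(-5)**2 - 47952 = 4*25 - 47952 = 100 - 47952 = -47852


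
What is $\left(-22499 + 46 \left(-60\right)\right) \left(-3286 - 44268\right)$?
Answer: $1201166486$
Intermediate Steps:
$\left(-22499 + 46 \left(-60\right)\right) \left(-3286 - 44268\right) = \left(-22499 - 2760\right) \left(-47554\right) = \left(-25259\right) \left(-47554\right) = 1201166486$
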